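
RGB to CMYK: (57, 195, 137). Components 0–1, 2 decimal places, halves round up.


R'=57/255≈0.2235, G'=195/255≈0.7647, B'=137/255≈0.5373
K = 1 - max(R',G',B') = 1 - 195/255 = 60/255 = 0.23529… → 0.24
(1-R'-K)/(1-K) simplifies to (max-R)/max with max = 195:
C = (195-57)/195 = 138/195 = 0.70769… → 0.71
M = (195-195)/195 = 0/195 = 0 → 0.00
Y = (195-137)/195 = 58/195 = 0.29743… → 0.30
= CMYK(0.71, 0.00, 0.30, 0.24)


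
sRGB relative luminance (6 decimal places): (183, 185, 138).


Linearize each channel (sRGB transfer function): c = v/255; c_lin = c/12.92 if c ≤ 0.04045, else ((c+0.055)/1.055)^2.4
  R: 183/255 ≈ 0.717647 > 0.04045 → ((0.717647+0.055)/1.055)^2.4 ≈ 0.473531
  G: 185/255 ≈ 0.725490 > 0.04045 → ((0.725490+0.055)/1.055)^2.4 ≈ 0.485150
  B: 138/255 ≈ 0.541176 > 0.04045 → ((0.541176+0.055)/1.055)^2.4 ≈ 0.254152
R_lin = 0.473531, G_lin = 0.485150, B_lin = 0.254152
L = 0.2126×R + 0.7152×G + 0.0722×B
L = 0.2126×0.473531 + 0.7152×0.485150 + 0.0722×0.254152
L ≈ 0.466002


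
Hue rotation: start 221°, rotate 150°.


New hue = (H + rotation) mod 360
New hue = (221 + 150) mod 360
= 371 mod 360
= 11°


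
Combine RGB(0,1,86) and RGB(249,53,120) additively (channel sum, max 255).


Additive: each channel = min(255, C₁+C₂)
R: 0+249 = 249 → 249
G: 1+53 = 54 → 54
B: 86+120 = 206 → 206
= RGB(249, 54, 206)


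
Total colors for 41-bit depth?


Colors = 2^bits = 2^41
= 2,199,023,255,552 colors


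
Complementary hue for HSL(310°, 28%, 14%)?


Complement = opposite side of color wheel = hue + 180°
H' = (310 + 180) mod 360 = 130°
S and L unchanged.
= HSL(130°, 28%, 14%)


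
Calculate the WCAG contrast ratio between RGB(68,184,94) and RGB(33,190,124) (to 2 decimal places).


Linearize each sRGB channel c=v/255: c/12.92 if c ≤ 0.04045 else ((c+0.055)/1.055)^2.4
L = 0.2126×R_lin + 0.7152×G_lin + 0.0722×B_lin
Color 1 (68,184,94):
  R=68: 68/255≈0.2667 > 0.04045 → ((0.2667+0.055)/1.055)^2.4 ≈ 0.05781
  G=184: 184/255≈0.7216 > 0.04045 → ((0.7216+0.055)/1.055)^2.4 ≈ 0.47932
  B=94: 94/255≈0.3686 > 0.04045 → ((0.3686+0.055)/1.055)^2.4 ≈ 0.11193
  L1 = 0.2126×0.05781 + 0.7152×0.47932 + 0.0722×0.11193 ≈ 0.36318
Color 2 (33,190,124):
  R=33: 33/255≈0.1294 > 0.04045 → ((0.1294+0.055)/1.055)^2.4 ≈ 0.01521
  G=190: 190/255≈0.7451 > 0.04045 → ((0.7451+0.055)/1.055)^2.4 ≈ 0.51492
  B=124: 124/255≈0.4863 > 0.04045 → ((0.4863+0.055)/1.055)^2.4 ≈ 0.20156
  L2 = 0.2126×0.01521 + 0.7152×0.51492 + 0.0722×0.20156 ≈ 0.38605
Lighter = 0.38605, Darker = 0.36318
Ratio = (L_lighter + 0.05) / (L_darker + 0.05)
Ratio = (0.38605 + 0.05) / (0.36318 + 0.05) = 0.43605 / 0.41318 ≈ 1.0554
Ratio ≈ 1.06:1


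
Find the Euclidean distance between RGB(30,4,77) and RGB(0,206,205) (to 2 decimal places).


d = √[(R₁-R₂)² + (G₁-G₂)² + (B₁-B₂)²]
d = √[(30-0)² + (4-206)² + (77-205)²]
d = √[900 + 40804 + 16384]
d = √58088
d ≈ 241.01


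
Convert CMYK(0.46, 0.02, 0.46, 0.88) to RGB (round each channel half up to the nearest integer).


R = 255 × (1-C) × (1-K) = 255 × 0.54 × 0.12 = 16.524 → 17
G = 255 × (1-M) × (1-K) = 255 × 0.98 × 0.12 = 29.988 → 30
B = 255 × (1-Y) × (1-K) = 255 × 0.54 × 0.12 = 16.524 → 17
= RGB(17, 30, 17)


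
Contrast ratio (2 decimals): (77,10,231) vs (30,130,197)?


Linearize each sRGB channel c=v/255: c/12.92 if c ≤ 0.04045 else ((c+0.055)/1.055)^2.4
L = 0.2126×R_lin + 0.7152×G_lin + 0.0722×B_lin
Color 1 (77,10,231):
  R=77: 77/255≈0.3020 > 0.04045 → ((0.3020+0.055)/1.055)^2.4 ≈ 0.07421
  G=10: 10/255≈0.0392 ≤ 0.04045 → 0.0392/12.92 ≈ 0.00304
  B=231: 231/255≈0.9059 > 0.04045 → ((0.9059+0.055)/1.055)^2.4 ≈ 0.79910
  L1 = 0.2126×0.07421 + 0.7152×0.00304 + 0.0722×0.79910 ≈ 0.07564
Color 2 (30,130,197):
  R=30: 30/255≈0.1176 > 0.04045 → ((0.1176+0.055)/1.055)^2.4 ≈ 0.01298
  G=130: 130/255≈0.5098 > 0.04045 → ((0.5098+0.055)/1.055)^2.4 ≈ 0.22323
  B=197: 197/255≈0.7725 > 0.04045 → ((0.7725+0.055)/1.055)^2.4 ≈ 0.55834
  L2 = 0.2126×0.01298 + 0.7152×0.22323 + 0.0722×0.55834 ≈ 0.20273
Lighter = 0.20273, Darker = 0.07564
Ratio = (L_lighter + 0.05) / (L_darker + 0.05)
Ratio = (0.20273 + 0.05) / (0.07564 + 0.05) = 0.25273 / 0.12564 ≈ 2.0114
Ratio ≈ 2.01:1


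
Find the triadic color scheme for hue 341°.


Triadic: equally spaced at 120° intervals
H1 = 341°
H2 = (341 + 120) mod 360 = 101°
H3 = (341 + 240) mod 360 = 221°
Triadic = 341°, 101°, 221°


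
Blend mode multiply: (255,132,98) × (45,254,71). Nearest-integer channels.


Multiply: C = A×B/255, rounded to nearest integer
R: 255×45/255 = 11475/255 ≈ 45.000 → 45
G: 132×254/255 = 33528/255 ≈ 131.482 → 131
B: 98×71/255 = 6958/255 ≈ 27.286 → 27
= RGB(45, 131, 27)


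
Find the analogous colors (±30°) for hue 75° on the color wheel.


Base hue: 75°
Left analog: (75 - 30) mod 360 = 45°
Right analog: (75 + 30) mod 360 = 105°
Analogous hues = 45° and 105°


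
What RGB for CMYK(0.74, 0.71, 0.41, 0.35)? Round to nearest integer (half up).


R = 255 × (1-C) × (1-K) = 255 × 0.26 × 0.65 = 43.095 → 43
G = 255 × (1-M) × (1-K) = 255 × 0.29 × 0.65 = 48.0675 → 48
B = 255 × (1-Y) × (1-K) = 255 × 0.59 × 0.65 = 97.7925 → 98
= RGB(43, 48, 98)


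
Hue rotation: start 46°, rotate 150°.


New hue = (H + rotation) mod 360
New hue = (46 + 150) mod 360
= 196 mod 360
= 196°


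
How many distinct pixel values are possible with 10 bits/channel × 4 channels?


Total bits = 10 bits/channel × 4 channels = 40 bits
Distinct pixel values = 2^40
= 1,099,511,627,776 pixel values


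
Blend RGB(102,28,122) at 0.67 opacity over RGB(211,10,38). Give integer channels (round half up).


C = α×F + (1-α)×B, with 1-α = 0.33
R: 0.67×102 + 0.33×211 = 68.34 + 69.63 = 137.97 → 138
G: 0.67×28 + 0.33×10 = 18.76 + 3.30 = 22.06 → 22
B: 0.67×122 + 0.33×38 = 81.74 + 12.54 = 94.28 → 94
= RGB(138, 22, 94)


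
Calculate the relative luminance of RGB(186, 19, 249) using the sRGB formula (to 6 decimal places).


Linearize each channel (sRGB transfer function): c = v/255; c_lin = c/12.92 if c ≤ 0.04045, else ((c+0.055)/1.055)^2.4
  R: 186/255 ≈ 0.729412 > 0.04045 → ((0.729412+0.055)/1.055)^2.4 ≈ 0.491021
  G: 19/255 ≈ 0.074510 > 0.04045 → ((0.074510+0.055)/1.055)^2.4 ≈ 0.006512
  B: 249/255 ≈ 0.976471 > 0.04045 → ((0.976471+0.055)/1.055)^2.4 ≈ 0.947307
R_lin = 0.491021, G_lin = 0.006512, B_lin = 0.947307
L = 0.2126×R + 0.7152×G + 0.0722×B
L = 0.2126×0.491021 + 0.7152×0.006512 + 0.0722×0.947307
L ≈ 0.177444


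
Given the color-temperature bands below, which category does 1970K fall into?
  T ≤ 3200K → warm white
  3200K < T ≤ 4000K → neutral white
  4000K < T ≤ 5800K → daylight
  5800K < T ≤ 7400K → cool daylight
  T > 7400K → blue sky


Temperature: 1970K
1970K ≤ 3200K → warm white
Classification: warm white


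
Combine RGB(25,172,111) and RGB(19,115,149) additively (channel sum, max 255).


Additive: each channel = min(255, C₁+C₂)
R: 25+19 = 44 → 44
G: 172+115 = 287 → 255
B: 111+149 = 260 → 255
= RGB(44, 255, 255)


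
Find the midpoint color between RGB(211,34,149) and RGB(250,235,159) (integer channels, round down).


Midpoint: each channel = ⌊(C₁+C₂)/2⌋
R: ⌊(211+250)/2⌋ = 230
G: ⌊(34+235)/2⌋ = 134
B: ⌊(149+159)/2⌋ = 154
= RGB(230, 134, 154)


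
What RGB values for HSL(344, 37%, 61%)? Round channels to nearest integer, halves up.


H=344°, S=0.37, L=0.61
C = (1-|2L-1|)×S = (1-|0.22|)×0.37 = 0.2886
H' = H/60 = 344/60 ≈ 5.7333; X = C×(1-|H' mod 2 - 1|) = 0.07696
m = L - C/2 = 0.61 - 0.1443 = 0.4657
Sector ⌊H'⌋ = 5 → (R',G',B') = (0.2886, 0.0, 0.07696)
RGB = ((R'+m)×255, (G'+m)×255, (B'+m)×255) = (192.3465, 118.7535, 138.3783)
Round half up → RGB(192, 119, 138)


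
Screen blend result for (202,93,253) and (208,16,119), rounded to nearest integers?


Screen: C = 255 - (255-A)×(255-B)/255, rounded to nearest integer
R: 255 - (255-202)×(255-208)/255 = 255 - 2491/255 ≈ 255 - 9.769 = 245.231 → 245
G: 255 - (255-93)×(255-16)/255 = 255 - 38718/255 ≈ 255 - 151.835 = 103.165 → 103
B: 255 - (255-253)×(255-119)/255 = 255 - 272/255 ≈ 255 - 1.067 = 253.933 → 254
= RGB(245, 103, 254)


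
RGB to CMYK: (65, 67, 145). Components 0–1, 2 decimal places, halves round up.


R'=65/255≈0.2549, G'=67/255≈0.2627, B'=145/255≈0.5686
K = 1 - max(R',G',B') = 1 - 145/255 = 110/255 = 0.43137… → 0.43
(1-R'-K)/(1-K) simplifies to (max-R)/max with max = 145:
C = (145-65)/145 = 80/145 = 0.55172… → 0.55
M = (145-67)/145 = 78/145 = 0.53793… → 0.54
Y = (145-145)/145 = 0/145 = 0 → 0.00
= CMYK(0.55, 0.54, 0.00, 0.43)


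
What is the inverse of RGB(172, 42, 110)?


Invert: (255-R, 255-G, 255-B)
R: 255-172 = 83
G: 255-42 = 213
B: 255-110 = 145
= RGB(83, 213, 145)


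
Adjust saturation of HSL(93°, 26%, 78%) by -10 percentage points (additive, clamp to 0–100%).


Original S = 26%
Adjustment = -10 percentage points
New S = 26 + (-10) = 16
Clamp to [0, 100] → 16
= HSL(93°, 16%, 78%)


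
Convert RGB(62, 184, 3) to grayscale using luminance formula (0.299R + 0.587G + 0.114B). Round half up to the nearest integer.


Gray = 0.299×R + 0.587×G + 0.114×B
Gray = 0.299×62 + 0.587×184 + 0.114×3
Gray = 18.538 + 108.008 + 0.342
Gray = 126.888 → round half up → 127
Gray = 127


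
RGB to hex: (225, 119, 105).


R = 225 → E1 (hex)
G = 119 → 77 (hex)
B = 105 → 69 (hex)
Hex = #E17769


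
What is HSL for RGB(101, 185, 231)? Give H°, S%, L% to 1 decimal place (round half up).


Normalize: R'=101/255≈0.3961, G'=185/255≈0.7255, B'=231/255≈0.9059
Max=231/255, Min=101/255, Δ=Max-Min=130/255
L = (Max+Min)/2 = (231+101)/510 = 332/510 = 0.65098… → L = 65.1%
L > 0.5 → S = Δ/(2-Max-Min) = 130/(510-231-101) = 130/178 = 0.73033… → S = 73.0%
(the 1/255 factors cancel in S and H, so raw channel differences can be used)
Max is B' → H = 60 × ((R-G)/Δ + 4) = 60 × ((101-185)/130 + 4)
  -84/130 + 4 = -0.6461… + 4 = 3.3538…
  H = 60 × 3.3538… = 201.230…° → H = 201.2°
= HSL(201.2°, 73.0%, 65.1%)


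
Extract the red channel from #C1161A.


Color: #C1161A
R = C1 = 193
G = 16 = 22
B = 1A = 26
Red = 193


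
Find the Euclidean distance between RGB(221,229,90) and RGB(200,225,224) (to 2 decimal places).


d = √[(R₁-R₂)² + (G₁-G₂)² + (B₁-B₂)²]
d = √[(221-200)² + (229-225)² + (90-224)²]
d = √[441 + 16 + 17956]
d = √18413
d ≈ 135.69


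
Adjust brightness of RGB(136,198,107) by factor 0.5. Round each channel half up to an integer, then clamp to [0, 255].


Multiply each channel by 0.5, round half up, clamp to [0, 255]
R: 136×0.5 = 68
G: 198×0.5 = 99
B: 107×0.5 = 53.5 → round → 54
= RGB(68, 99, 54)


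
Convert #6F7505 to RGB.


6F → 111 (R)
75 → 117 (G)
05 → 5 (B)
= RGB(111, 117, 5)


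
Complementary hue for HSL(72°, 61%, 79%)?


Complement = opposite side of color wheel = hue + 180°
H' = (72 + 180) mod 360 = 252°
S and L unchanged.
= HSL(252°, 61%, 79%)


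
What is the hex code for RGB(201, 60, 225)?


R = 201 → C9 (hex)
G = 60 → 3C (hex)
B = 225 → E1 (hex)
Hex = #C93CE1


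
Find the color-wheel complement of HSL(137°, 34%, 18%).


Complement = opposite side of color wheel = hue + 180°
H' = (137 + 180) mod 360 = 317°
S and L unchanged.
= HSL(317°, 34%, 18%)


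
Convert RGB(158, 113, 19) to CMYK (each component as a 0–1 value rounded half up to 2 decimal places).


R'=158/255≈0.6196, G'=113/255≈0.4431, B'=19/255≈0.0745
K = 1 - max(R',G',B') = 1 - 158/255 = 97/255 = 0.38039… → 0.38
(1-R'-K)/(1-K) simplifies to (max-R)/max with max = 158:
C = (158-158)/158 = 0/158 = 0 → 0.00
M = (158-113)/158 = 45/158 = 0.28481… → 0.28
Y = (158-19)/158 = 139/158 = 0.87974… → 0.88
= CMYK(0.00, 0.28, 0.88, 0.38)


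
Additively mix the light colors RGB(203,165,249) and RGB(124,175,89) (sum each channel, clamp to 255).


Additive: each channel = min(255, C₁+C₂)
R: 203+124 = 327 → 255
G: 165+175 = 340 → 255
B: 249+89 = 338 → 255
= RGB(255, 255, 255)


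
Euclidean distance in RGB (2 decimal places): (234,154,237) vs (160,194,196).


d = √[(R₁-R₂)² + (G₁-G₂)² + (B₁-B₂)²]
d = √[(234-160)² + (154-194)² + (237-196)²]
d = √[5476 + 1600 + 1681]
d = √8757
d ≈ 93.58


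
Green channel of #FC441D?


Color: #FC441D
R = FC = 252
G = 44 = 68
B = 1D = 29
Green = 68


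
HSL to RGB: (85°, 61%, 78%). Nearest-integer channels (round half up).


H=85°, S=0.61, L=0.78
C = (1-|2L-1|)×S = (1-|0.56|)×0.61 = 0.2684
H' = H/60 = 85/60 ≈ 1.4167; X = C×(1-|H' mod 2 - 1|) ≈ 0.1566
m = L - C/2 = 0.78 - 0.1342 = 0.6458
Sector ⌊H'⌋ = 1 → (R',G',B') = (≈0.1566, 0.2684, 0.0)
RGB = ((R'+m)×255, (G'+m)×255, (B'+m)×255) = (204.6035, 233.121, 164.679)
Round half up → RGB(205, 233, 165)


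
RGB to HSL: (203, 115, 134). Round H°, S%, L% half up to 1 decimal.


Normalize: R'=203/255≈0.7961, G'=115/255≈0.4510, B'=134/255≈0.5255
Max=203/255, Min=115/255, Δ=Max-Min=88/255
L = (Max+Min)/2 = (203+115)/510 = 318/510 = 0.62352… → L = 62.4%
L > 0.5 → S = Δ/(2-Max-Min) = 88/(510-203-115) = 88/192 = 0.45833… → S = 45.8%
(the 1/255 factors cancel in S and H, so raw channel differences can be used)
Max is R' → H = 60 × (((G-B)/Δ) mod 6) = 60 × (((115-134)/88) mod 6)
  (-19)/88 = -0.2159…; negative, so add 6 → 5.7840…
  H = 60 × 5.7840… = 347.045…° → H = 347.0°
= HSL(347.0°, 45.8%, 62.4%)


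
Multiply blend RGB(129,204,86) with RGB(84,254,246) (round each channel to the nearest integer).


Multiply: C = A×B/255, rounded to nearest integer
R: 129×84/255 = 10836/255 ≈ 42.494 → 42
G: 204×254/255 = 51816/255 ≈ 203.200 → 203
B: 86×246/255 = 21156/255 ≈ 82.965 → 83
= RGB(42, 203, 83)


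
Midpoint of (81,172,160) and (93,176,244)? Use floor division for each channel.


Midpoint: each channel = ⌊(C₁+C₂)/2⌋
R: ⌊(81+93)/2⌋ = 87
G: ⌊(172+176)/2⌋ = 174
B: ⌊(160+244)/2⌋ = 202
= RGB(87, 174, 202)


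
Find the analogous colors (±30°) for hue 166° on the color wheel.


Base hue: 166°
Left analog: (166 - 30) mod 360 = 136°
Right analog: (166 + 30) mod 360 = 196°
Analogous hues = 136° and 196°


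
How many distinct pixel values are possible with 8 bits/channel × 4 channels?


Total bits = 8 bits/channel × 4 channels = 32 bits
Distinct pixel values = 2^32
= 4,294,967,296 pixel values


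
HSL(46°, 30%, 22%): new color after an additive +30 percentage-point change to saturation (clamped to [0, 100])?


Original S = 30%
Adjustment = +30 percentage points
New S = 30 + (30) = 60
Clamp to [0, 100] → 60
= HSL(46°, 60%, 22%)


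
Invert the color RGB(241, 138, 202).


Invert: (255-R, 255-G, 255-B)
R: 255-241 = 14
G: 255-138 = 117
B: 255-202 = 53
= RGB(14, 117, 53)


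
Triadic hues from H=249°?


Triadic: equally spaced at 120° intervals
H1 = 249°
H2 = (249 + 120) mod 360 = 9°
H3 = (249 + 240) mod 360 = 129°
Triadic = 249°, 9°, 129°


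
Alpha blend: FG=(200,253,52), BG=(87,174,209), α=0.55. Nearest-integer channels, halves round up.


C = α×F + (1-α)×B, with 1-α = 0.45
R: 0.55×200 + 0.45×87 = 110.00 + 39.15 = 149.15 → 149
G: 0.55×253 + 0.45×174 = 139.15 + 78.30 = 217.45 → 217
B: 0.55×52 + 0.45×209 = 28.60 + 94.05 = 122.65 → 123
= RGB(149, 217, 123)


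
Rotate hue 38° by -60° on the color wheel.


New hue = (H + rotation) mod 360
New hue = (38 -60) mod 360
= -22 mod 360
= 338°


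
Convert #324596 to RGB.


32 → 50 (R)
45 → 69 (G)
96 → 150 (B)
= RGB(50, 69, 150)


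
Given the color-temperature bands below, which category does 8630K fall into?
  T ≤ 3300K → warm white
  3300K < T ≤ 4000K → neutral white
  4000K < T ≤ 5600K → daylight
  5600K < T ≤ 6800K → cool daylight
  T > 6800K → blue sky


Temperature: 8630K
8630K > 6800K → blue sky
Classification: blue sky


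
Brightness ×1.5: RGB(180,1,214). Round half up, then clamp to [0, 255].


Multiply each channel by 1.5, round half up, clamp to [0, 255]
R: 180×1.5 = 270 → clamp → 255
G: 1×1.5 = 1.5 → round → 2
B: 214×1.5 = 321 → clamp → 255
= RGB(255, 2, 255)


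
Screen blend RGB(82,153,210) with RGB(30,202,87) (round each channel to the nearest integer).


Screen: C = 255 - (255-A)×(255-B)/255, rounded to nearest integer
R: 255 - (255-82)×(255-30)/255 = 255 - 38925/255 ≈ 255 - 152.647 = 102.353 → 102
G: 255 - (255-153)×(255-202)/255 = 255 - 5406/255 ≈ 255 - 21.200 = 233.800 → 234
B: 255 - (255-210)×(255-87)/255 = 255 - 7560/255 ≈ 255 - 29.647 = 225.353 → 225
= RGB(102, 234, 225)


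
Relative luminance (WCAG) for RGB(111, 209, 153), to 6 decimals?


Linearize each channel (sRGB transfer function): c = v/255; c_lin = c/12.92 if c ≤ 0.04045, else ((c+0.055)/1.055)^2.4
  R: 111/255 ≈ 0.435294 > 0.04045 → ((0.435294+0.055)/1.055)^2.4 ≈ 0.158961
  G: 209/255 ≈ 0.819608 > 0.04045 → ((0.819608+0.055)/1.055)^2.4 ≈ 0.637597
  B: 153/255 ≈ 0.600000 > 0.04045 → ((0.600000+0.055)/1.055)^2.4 ≈ 0.318547
R_lin = 0.158961, G_lin = 0.637597, B_lin = 0.318547
L = 0.2126×R + 0.7152×G + 0.0722×B
L = 0.2126×0.158961 + 0.7152×0.637597 + 0.0722×0.318547
L ≈ 0.512803


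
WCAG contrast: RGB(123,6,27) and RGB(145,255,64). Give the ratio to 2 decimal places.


Linearize each sRGB channel c=v/255: c/12.92 if c ≤ 0.04045 else ((c+0.055)/1.055)^2.4
L = 0.2126×R_lin + 0.7152×G_lin + 0.0722×B_lin
Color 1 (123,6,27):
  R=123: 123/255≈0.4824 > 0.04045 → ((0.4824+0.055)/1.055)^2.4 ≈ 0.19807
  G=6: 6/255≈0.0235 ≤ 0.04045 → 0.0235/12.92 ≈ 0.00182
  B=27: 27/255≈0.1059 > 0.04045 → ((0.1059+0.055)/1.055)^2.4 ≈ 0.01096
  L1 = 0.2126×0.19807 + 0.7152×0.00182 + 0.0722×0.01096 ≈ 0.04420
Color 2 (145,255,64):
  R=145: 145/255≈0.5686 > 0.04045 → ((0.5686+0.055)/1.055)^2.4 ≈ 0.28315
  G=255: 255/255≈1.0000 > 0.04045 → ((1.0000+0.055)/1.055)^2.4 ≈ 1.00000
  B=64: 64/255≈0.2510 > 0.04045 → ((0.2510+0.055)/1.055)^2.4 ≈ 0.05127
  L2 = 0.2126×0.28315 + 0.7152×1.00000 + 0.0722×0.05127 ≈ 0.77910
Lighter = 0.77910, Darker = 0.04420
Ratio = (L_lighter + 0.05) / (L_darker + 0.05)
Ratio = (0.77910 + 0.05) / (0.04420 + 0.05) = 0.82910 / 0.09420 ≈ 8.8012
Ratio ≈ 8.80:1


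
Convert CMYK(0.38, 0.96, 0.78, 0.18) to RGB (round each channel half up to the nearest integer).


R = 255 × (1-C) × (1-K) = 255 × 0.62 × 0.82 = 129.642 → 130
G = 255 × (1-M) × (1-K) = 255 × 0.04 × 0.82 = 8.364 → 8
B = 255 × (1-Y) × (1-K) = 255 × 0.22 × 0.82 = 46.002 → 46
= RGB(130, 8, 46)


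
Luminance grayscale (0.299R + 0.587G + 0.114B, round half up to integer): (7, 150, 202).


Gray = 0.299×R + 0.587×G + 0.114×B
Gray = 0.299×7 + 0.587×150 + 0.114×202
Gray = 2.093 + 88.050 + 23.028
Gray = 113.171 → round half up → 113
Gray = 113


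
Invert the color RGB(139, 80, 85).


Invert: (255-R, 255-G, 255-B)
R: 255-139 = 116
G: 255-80 = 175
B: 255-85 = 170
= RGB(116, 175, 170)


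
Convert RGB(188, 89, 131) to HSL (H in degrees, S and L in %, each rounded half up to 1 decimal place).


Normalize: R'=188/255≈0.7373, G'=89/255≈0.3490, B'=131/255≈0.5137
Max=188/255, Min=89/255, Δ=Max-Min=99/255
L = (Max+Min)/2 = (188+89)/510 = 277/510 = 0.54313… → L = 54.3%
L > 0.5 → S = Δ/(2-Max-Min) = 99/(510-188-89) = 99/233 = 0.42489… → S = 42.5%
(the 1/255 factors cancel in S and H, so raw channel differences can be used)
Max is R' → H = 60 × (((G-B)/Δ) mod 6) = 60 × (((89-131)/99) mod 6)
  (-42)/99 = -0.4242…; negative, so add 6 → 5.5757…
  H = 60 × 5.5757… = 334.545…° → H = 334.5°
= HSL(334.5°, 42.5%, 54.3%)


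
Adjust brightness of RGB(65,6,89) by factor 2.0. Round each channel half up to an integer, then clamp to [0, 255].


Multiply each channel by 2.0, round half up, clamp to [0, 255]
R: 65×2.0 = 130
G: 6×2.0 = 12
B: 89×2.0 = 178
= RGB(130, 12, 178)


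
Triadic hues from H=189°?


Triadic: equally spaced at 120° intervals
H1 = 189°
H2 = (189 + 120) mod 360 = 309°
H3 = (189 + 240) mod 360 = 69°
Triadic = 189°, 309°, 69°


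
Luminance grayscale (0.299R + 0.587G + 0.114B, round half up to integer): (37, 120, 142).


Gray = 0.299×R + 0.587×G + 0.114×B
Gray = 0.299×37 + 0.587×120 + 0.114×142
Gray = 11.063 + 70.440 + 16.188
Gray = 97.691 → round half up → 98
Gray = 98


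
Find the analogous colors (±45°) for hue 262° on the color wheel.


Base hue: 262°
Left analog: (262 - 45) mod 360 = 217°
Right analog: (262 + 45) mod 360 = 307°
Analogous hues = 217° and 307°


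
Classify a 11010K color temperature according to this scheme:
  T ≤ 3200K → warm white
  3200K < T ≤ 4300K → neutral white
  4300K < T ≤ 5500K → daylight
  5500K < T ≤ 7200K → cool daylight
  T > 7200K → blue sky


Temperature: 11010K
11010K > 7200K → blue sky
Classification: blue sky


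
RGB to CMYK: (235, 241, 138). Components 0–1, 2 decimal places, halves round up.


R'=235/255≈0.9216, G'=241/255≈0.9451, B'=138/255≈0.5412
K = 1 - max(R',G',B') = 1 - 241/255 = 14/255 = 0.05490… → 0.05
(1-R'-K)/(1-K) simplifies to (max-R)/max with max = 241:
C = (241-235)/241 = 6/241 = 0.02489… → 0.02
M = (241-241)/241 = 0/241 = 0 → 0.00
Y = (241-138)/241 = 103/241 = 0.42738… → 0.43
= CMYK(0.02, 0.00, 0.43, 0.05)


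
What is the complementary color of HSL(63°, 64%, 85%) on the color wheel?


Complement = opposite side of color wheel = hue + 180°
H' = (63 + 180) mod 360 = 243°
S and L unchanged.
= HSL(243°, 64%, 85%)


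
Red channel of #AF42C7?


Color: #AF42C7
R = AF = 175
G = 42 = 66
B = C7 = 199
Red = 175


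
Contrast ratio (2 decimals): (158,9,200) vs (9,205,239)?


Linearize each sRGB channel c=v/255: c/12.92 if c ≤ 0.04045 else ((c+0.055)/1.055)^2.4
L = 0.2126×R_lin + 0.7152×G_lin + 0.0722×B_lin
Color 1 (158,9,200):
  R=158: 158/255≈0.6196 > 0.04045 → ((0.6196+0.055)/1.055)^2.4 ≈ 0.34191
  G=9: 9/255≈0.0353 ≤ 0.04045 → 0.0353/12.92 ≈ 0.00273
  B=200: 200/255≈0.7843 > 0.04045 → ((0.7843+0.055)/1.055)^2.4 ≈ 0.57758
  L1 = 0.2126×0.34191 + 0.7152×0.00273 + 0.0722×0.57758 ≈ 0.11635
Color 2 (9,205,239):
  R=9: 9/255≈0.0353 ≤ 0.04045 → 0.0353/12.92 ≈ 0.00273
  G=205: 205/255≈0.8039 > 0.04045 → ((0.8039+0.055)/1.055)^2.4 ≈ 0.61050
  B=239: 239/255≈0.9373 > 0.04045 → ((0.9373+0.055)/1.055)^2.4 ≈ 0.86316
  L2 = 0.2126×0.00273 + 0.7152×0.61050 + 0.0722×0.86316 ≈ 0.49953
Lighter = 0.49953, Darker = 0.11635
Ratio = (L_lighter + 0.05) / (L_darker + 0.05)
Ratio = (0.49953 + 0.05) / (0.11635 + 0.05) = 0.54953 / 0.16635 ≈ 3.3035
Ratio ≈ 3.30:1


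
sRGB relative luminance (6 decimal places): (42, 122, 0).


Linearize each channel (sRGB transfer function): c = v/255; c_lin = c/12.92 if c ≤ 0.04045, else ((c+0.055)/1.055)^2.4
  R: 42/255 ≈ 0.164706 > 0.04045 → ((0.164706+0.055)/1.055)^2.4 ≈ 0.023153
  G: 122/255 ≈ 0.478431 > 0.04045 → ((0.478431+0.055)/1.055)^2.4 ≈ 0.194618
  B: 0/255 ≈ 0.000000 ≤ 0.04045 → 0.000000/12.92 ≈ 0.000000
R_lin = 0.023153, G_lin = 0.194618, B_lin = 0.000000
L = 0.2126×R + 0.7152×G + 0.0722×B
L = 0.2126×0.023153 + 0.7152×0.194618 + 0.0722×0.000000
L ≈ 0.144113


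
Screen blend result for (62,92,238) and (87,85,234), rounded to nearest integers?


Screen: C = 255 - (255-A)×(255-B)/255, rounded to nearest integer
R: 255 - (255-62)×(255-87)/255 = 255 - 32424/255 ≈ 255 - 127.153 = 127.847 → 128
G: 255 - (255-92)×(255-85)/255 = 255 - 27710/255 ≈ 255 - 108.667 = 146.333 → 146
B: 255 - (255-238)×(255-234)/255 = 255 - 357/255 ≈ 255 - 1.400 = 253.600 → 254
= RGB(128, 146, 254)


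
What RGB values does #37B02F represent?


37 → 55 (R)
B0 → 176 (G)
2F → 47 (B)
= RGB(55, 176, 47)


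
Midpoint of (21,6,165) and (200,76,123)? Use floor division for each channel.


Midpoint: each channel = ⌊(C₁+C₂)/2⌋
R: ⌊(21+200)/2⌋ = 110
G: ⌊(6+76)/2⌋ = 41
B: ⌊(165+123)/2⌋ = 144
= RGB(110, 41, 144)


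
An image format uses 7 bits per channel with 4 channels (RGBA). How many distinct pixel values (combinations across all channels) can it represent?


Total bits = 7 bits/channel × 4 channels = 28 bits
Distinct pixel values = 2^28
= 268,435,456 pixel values


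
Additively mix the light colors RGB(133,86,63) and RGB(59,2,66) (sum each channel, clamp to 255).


Additive: each channel = min(255, C₁+C₂)
R: 133+59 = 192 → 192
G: 86+2 = 88 → 88
B: 63+66 = 129 → 129
= RGB(192, 88, 129)


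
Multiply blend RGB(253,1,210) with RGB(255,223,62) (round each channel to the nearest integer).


Multiply: C = A×B/255, rounded to nearest integer
R: 253×255/255 = 64515/255 ≈ 253.000 → 253
G: 1×223/255 = 223/255 ≈ 0.875 → 1
B: 210×62/255 = 13020/255 ≈ 51.059 → 51
= RGB(253, 1, 51)


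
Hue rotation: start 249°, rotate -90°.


New hue = (H + rotation) mod 360
New hue = (249 -90) mod 360
= 159 mod 360
= 159°


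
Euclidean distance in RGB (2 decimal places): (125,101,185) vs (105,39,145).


d = √[(R₁-R₂)² + (G₁-G₂)² + (B₁-B₂)²]
d = √[(125-105)² + (101-39)² + (185-145)²]
d = √[400 + 3844 + 1600]
d = √5844
d ≈ 76.45


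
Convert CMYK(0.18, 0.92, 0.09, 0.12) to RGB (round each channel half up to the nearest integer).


R = 255 × (1-C) × (1-K) = 255 × 0.82 × 0.88 = 184.008 → 184
G = 255 × (1-M) × (1-K) = 255 × 0.08 × 0.88 = 17.952 → 18
B = 255 × (1-Y) × (1-K) = 255 × 0.91 × 0.88 = 204.204 → 204
= RGB(184, 18, 204)


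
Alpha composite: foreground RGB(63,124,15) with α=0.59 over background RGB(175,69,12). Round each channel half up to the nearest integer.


C = α×F + (1-α)×B, with 1-α = 0.41
R: 0.59×63 + 0.41×175 = 37.17 + 71.75 = 108.92 → 109
G: 0.59×124 + 0.41×69 = 73.16 + 28.29 = 101.45 → 101
B: 0.59×15 + 0.41×12 = 8.85 + 4.92 = 13.77 → 14
= RGB(109, 101, 14)


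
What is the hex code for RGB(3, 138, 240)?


R = 3 → 03 (hex)
G = 138 → 8A (hex)
B = 240 → F0 (hex)
Hex = #038AF0


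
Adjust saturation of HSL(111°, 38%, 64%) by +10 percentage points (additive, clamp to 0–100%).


Original S = 38%
Adjustment = +10 percentage points
New S = 38 + (10) = 48
Clamp to [0, 100] → 48
= HSL(111°, 48%, 64%)


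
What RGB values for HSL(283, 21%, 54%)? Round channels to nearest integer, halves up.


H=283°, S=0.21, L=0.54
C = (1-|2L-1|)×S = (1-|0.08|)×0.21 = 0.1932
H' = H/60 = 283/60 ≈ 4.7167; X = C×(1-|H' mod 2 - 1|) = 0.13846
m = L - C/2 = 0.54 - 0.0966 = 0.4434
Sector ⌊H'⌋ = 4 → (R',G',B') = (0.13846, 0.0, 0.1932)
RGB = ((R'+m)×255, (G'+m)×255, (B'+m)×255) = (148.3743, 113.067, 162.333)
Round half up → RGB(148, 113, 162)


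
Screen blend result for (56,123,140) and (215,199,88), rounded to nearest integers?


Screen: C = 255 - (255-A)×(255-B)/255, rounded to nearest integer
R: 255 - (255-56)×(255-215)/255 = 255 - 7960/255 ≈ 255 - 31.216 = 223.784 → 224
G: 255 - (255-123)×(255-199)/255 = 255 - 7392/255 ≈ 255 - 28.988 = 226.012 → 226
B: 255 - (255-140)×(255-88)/255 = 255 - 19205/255 ≈ 255 - 75.314 = 179.686 → 180
= RGB(224, 226, 180)


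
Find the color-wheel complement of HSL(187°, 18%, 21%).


Complement = opposite side of color wheel = hue + 180°
H' = (187 + 180) mod 360 = 7°
S and L unchanged.
= HSL(7°, 18%, 21%)


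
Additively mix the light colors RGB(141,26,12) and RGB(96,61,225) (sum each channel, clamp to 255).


Additive: each channel = min(255, C₁+C₂)
R: 141+96 = 237 → 237
G: 26+61 = 87 → 87
B: 12+225 = 237 → 237
= RGB(237, 87, 237)


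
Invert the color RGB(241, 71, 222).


Invert: (255-R, 255-G, 255-B)
R: 255-241 = 14
G: 255-71 = 184
B: 255-222 = 33
= RGB(14, 184, 33)


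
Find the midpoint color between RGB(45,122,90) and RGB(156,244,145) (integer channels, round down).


Midpoint: each channel = ⌊(C₁+C₂)/2⌋
R: ⌊(45+156)/2⌋ = 100
G: ⌊(122+244)/2⌋ = 183
B: ⌊(90+145)/2⌋ = 117
= RGB(100, 183, 117)


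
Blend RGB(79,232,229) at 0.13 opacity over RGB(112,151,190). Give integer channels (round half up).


C = α×F + (1-α)×B, with 1-α = 0.87
R: 0.13×79 + 0.87×112 = 10.27 + 97.44 = 107.71 → 108
G: 0.13×232 + 0.87×151 = 30.16 + 131.37 = 161.53 → 162
B: 0.13×229 + 0.87×190 = 29.77 + 165.30 = 195.07 → 195
= RGB(108, 162, 195)


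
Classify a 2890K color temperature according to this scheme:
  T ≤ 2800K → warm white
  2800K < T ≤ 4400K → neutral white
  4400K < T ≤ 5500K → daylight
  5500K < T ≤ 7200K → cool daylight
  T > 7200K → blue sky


Temperature: 2890K
2800K < 2890K ≤ 4400K → neutral white
Classification: neutral white


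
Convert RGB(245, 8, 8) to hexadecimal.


R = 245 → F5 (hex)
G = 8 → 08 (hex)
B = 8 → 08 (hex)
Hex = #F50808


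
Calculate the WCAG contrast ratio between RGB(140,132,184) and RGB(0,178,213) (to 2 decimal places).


Linearize each sRGB channel c=v/255: c/12.92 if c ≤ 0.04045 else ((c+0.055)/1.055)^2.4
L = 0.2126×R_lin + 0.7152×G_lin + 0.0722×B_lin
Color 1 (140,132,184):
  R=140: 140/255≈0.5490 > 0.04045 → ((0.5490+0.055)/1.055)^2.4 ≈ 0.26225
  G=132: 132/255≈0.5176 > 0.04045 → ((0.5176+0.055)/1.055)^2.4 ≈ 0.23074
  B=184: 184/255≈0.7216 > 0.04045 → ((0.7216+0.055)/1.055)^2.4 ≈ 0.47932
  L1 = 0.2126×0.26225 + 0.7152×0.23074 + 0.0722×0.47932 ≈ 0.25539
Color 2 (0,178,213):
  R=0: 0/255≈0.0000 ≤ 0.04045 → 0.0000/12.92 ≈ 0.00000
  G=178: 178/255≈0.6980 > 0.04045 → ((0.6980+0.055)/1.055)^2.4 ≈ 0.44520
  B=213: 213/255≈0.8353 > 0.04045 → ((0.8353+0.055)/1.055)^2.4 ≈ 0.66539
  L2 = 0.2126×0.00000 + 0.7152×0.44520 + 0.0722×0.66539 ≈ 0.36645
Lighter = 0.36645, Darker = 0.25539
Ratio = (L_lighter + 0.05) / (L_darker + 0.05)
Ratio = (0.36645 + 0.05) / (0.25539 + 0.05) = 0.41645 / 0.30539 ≈ 1.3637
Ratio ≈ 1.36:1


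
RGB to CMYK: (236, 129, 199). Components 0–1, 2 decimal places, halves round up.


R'=236/255≈0.9255, G'=129/255≈0.5059, B'=199/255≈0.7804
K = 1 - max(R',G',B') = 1 - 236/255 = 19/255 = 0.07450… → 0.07
(1-R'-K)/(1-K) simplifies to (max-R)/max with max = 236:
C = (236-236)/236 = 0/236 = 0 → 0.00
M = (236-129)/236 = 107/236 = 0.45338… → 0.45
Y = (236-199)/236 = 37/236 = 0.15677… → 0.16
= CMYK(0.00, 0.45, 0.16, 0.07)


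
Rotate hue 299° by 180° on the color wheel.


New hue = (H + rotation) mod 360
New hue = (299 + 180) mod 360
= 479 mod 360
= 119°


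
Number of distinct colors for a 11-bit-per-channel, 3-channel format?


Total bits = 11 bits/channel × 3 channels = 33 bits
Distinct colors = 2^33
= 8,589,934,592 colors


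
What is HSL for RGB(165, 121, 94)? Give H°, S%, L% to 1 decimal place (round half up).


Normalize: R'=165/255≈0.6471, G'=121/255≈0.4745, B'=94/255≈0.3686
Max=165/255, Min=94/255, Δ=Max-Min=71/255
L = (Max+Min)/2 = (165+94)/510 = 259/510 = 0.50784… → L = 50.8%
L > 0.5 → S = Δ/(2-Max-Min) = 71/(510-165-94) = 71/251 = 0.28286… → S = 28.3%
(the 1/255 factors cancel in S and H, so raw channel differences can be used)
Max is R' → H = 60 × (((G-B)/Δ) mod 6) = 60 × (((121-94)/71) mod 6)
  27/71 = 0.3802…
  H = 60 × 0.3802… = 22.816…° → H = 22.8°
= HSL(22.8°, 28.3%, 50.8%)


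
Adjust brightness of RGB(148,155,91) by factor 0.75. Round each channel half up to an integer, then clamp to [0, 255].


Multiply each channel by 0.75, round half up, clamp to [0, 255]
R: 148×0.75 = 111
G: 155×0.75 = 116.25 → round → 116
B: 91×0.75 = 68.25 → round → 68
= RGB(111, 116, 68)


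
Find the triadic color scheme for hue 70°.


Triadic: equally spaced at 120° intervals
H1 = 70°
H2 = (70 + 120) mod 360 = 190°
H3 = (70 + 240) mod 360 = 310°
Triadic = 70°, 190°, 310°


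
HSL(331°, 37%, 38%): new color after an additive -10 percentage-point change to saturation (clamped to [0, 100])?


Original S = 37%
Adjustment = -10 percentage points
New S = 37 + (-10) = 27
Clamp to [0, 100] → 27
= HSL(331°, 27%, 38%)


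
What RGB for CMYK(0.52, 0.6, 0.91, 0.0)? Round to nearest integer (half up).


R = 255 × (1-C) × (1-K) = 255 × 0.48 × 1.00 = 122.4 → 122
G = 255 × (1-M) × (1-K) = 255 × 0.40 × 1.00 = 102
B = 255 × (1-Y) × (1-K) = 255 × 0.09 × 1.00 = 22.95 → 23
= RGB(122, 102, 23)


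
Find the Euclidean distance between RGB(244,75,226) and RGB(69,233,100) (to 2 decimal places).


d = √[(R₁-R₂)² + (G₁-G₂)² + (B₁-B₂)²]
d = √[(244-69)² + (75-233)² + (226-100)²]
d = √[30625 + 24964 + 15876]
d = √71465
d ≈ 267.33


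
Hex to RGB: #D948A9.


D9 → 217 (R)
48 → 72 (G)
A9 → 169 (B)
= RGB(217, 72, 169)


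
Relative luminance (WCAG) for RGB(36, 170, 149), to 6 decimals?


Linearize each channel (sRGB transfer function): c = v/255; c_lin = c/12.92 if c ≤ 0.04045, else ((c+0.055)/1.055)^2.4
  R: 36/255 ≈ 0.141176 > 0.04045 → ((0.141176+0.055)/1.055)^2.4 ≈ 0.017642
  G: 170/255 ≈ 0.666667 > 0.04045 → ((0.666667+0.055)/1.055)^2.4 ≈ 0.401978
  B: 149/255 ≈ 0.584314 > 0.04045 → ((0.584314+0.055)/1.055)^2.4 ≈ 0.300544
R_lin = 0.017642, G_lin = 0.401978, B_lin = 0.300544
L = 0.2126×R + 0.7152×G + 0.0722×B
L = 0.2126×0.017642 + 0.7152×0.401978 + 0.0722×0.300544
L ≈ 0.312944


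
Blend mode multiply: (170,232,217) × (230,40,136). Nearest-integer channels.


Multiply: C = A×B/255, rounded to nearest integer
R: 170×230/255 = 39100/255 ≈ 153.333 → 153
G: 232×40/255 = 9280/255 ≈ 36.392 → 36
B: 217×136/255 = 29512/255 ≈ 115.733 → 116
= RGB(153, 36, 116)


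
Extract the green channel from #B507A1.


Color: #B507A1
R = B5 = 181
G = 07 = 7
B = A1 = 161
Green = 7


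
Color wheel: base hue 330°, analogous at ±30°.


Base hue: 330°
Left analog: (330 - 30) mod 360 = 300°
Right analog: (330 + 30) mod 360 = 0°
Analogous hues = 300° and 0°


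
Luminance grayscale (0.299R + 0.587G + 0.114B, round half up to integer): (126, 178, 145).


Gray = 0.299×R + 0.587×G + 0.114×B
Gray = 0.299×126 + 0.587×178 + 0.114×145
Gray = 37.674 + 104.486 + 16.530
Gray = 158.690 → round half up → 159
Gray = 159


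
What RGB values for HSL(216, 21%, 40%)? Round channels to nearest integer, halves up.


H=216°, S=0.21, L=0.40
C = (1-|2L-1|)×S = (1-|-0.20|)×0.21 = 0.168
H' = H/60 = 216/60 ≈ 3.6000; X = C×(1-|H' mod 2 - 1|) = 0.0672
m = L - C/2 = 0.40 - 0.084 = 0.316
Sector ⌊H'⌋ = 3 → (R',G',B') = (0.0, 0.0672, 0.168)
RGB = ((R'+m)×255, (G'+m)×255, (B'+m)×255) = (80.58, 97.716, 123.42)
Round half up → RGB(81, 98, 123)


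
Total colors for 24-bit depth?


Colors = 2^bits = 2^24
= 16,777,216 colors


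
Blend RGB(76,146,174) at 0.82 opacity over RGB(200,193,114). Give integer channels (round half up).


C = α×F + (1-α)×B, with 1-α = 0.18
R: 0.82×76 + 0.18×200 = 62.32 + 36.00 = 98.32 → 98
G: 0.82×146 + 0.18×193 = 119.72 + 34.74 = 154.46 → 154
B: 0.82×174 + 0.18×114 = 142.68 + 20.52 = 163.20 → 163
= RGB(98, 154, 163)


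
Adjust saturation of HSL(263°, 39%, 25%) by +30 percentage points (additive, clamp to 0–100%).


Original S = 39%
Adjustment = +30 percentage points
New S = 39 + (30) = 69
Clamp to [0, 100] → 69
= HSL(263°, 69%, 25%)


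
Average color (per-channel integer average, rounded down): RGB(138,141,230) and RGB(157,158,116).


Midpoint: each channel = ⌊(C₁+C₂)/2⌋
R: ⌊(138+157)/2⌋ = 147
G: ⌊(141+158)/2⌋ = 149
B: ⌊(230+116)/2⌋ = 173
= RGB(147, 149, 173)


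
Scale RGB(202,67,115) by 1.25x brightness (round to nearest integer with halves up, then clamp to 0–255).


Multiply each channel by 1.25, round half up, clamp to [0, 255]
R: 202×1.25 = 252.5 → round → 253
G: 67×1.25 = 83.75 → round → 84
B: 115×1.25 = 143.75 → round → 144
= RGB(253, 84, 144)


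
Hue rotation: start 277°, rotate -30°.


New hue = (H + rotation) mod 360
New hue = (277 -30) mod 360
= 247 mod 360
= 247°


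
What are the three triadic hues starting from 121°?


Triadic: equally spaced at 120° intervals
H1 = 121°
H2 = (121 + 120) mod 360 = 241°
H3 = (121 + 240) mod 360 = 1°
Triadic = 121°, 241°, 1°


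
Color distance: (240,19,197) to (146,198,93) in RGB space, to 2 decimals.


d = √[(R₁-R₂)² + (G₁-G₂)² + (B₁-B₂)²]
d = √[(240-146)² + (19-198)² + (197-93)²]
d = √[8836 + 32041 + 10816]
d = √51693
d ≈ 227.36


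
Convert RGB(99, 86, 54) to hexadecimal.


R = 99 → 63 (hex)
G = 86 → 56 (hex)
B = 54 → 36 (hex)
Hex = #635636


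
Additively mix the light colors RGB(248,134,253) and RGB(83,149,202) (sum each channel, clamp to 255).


Additive: each channel = min(255, C₁+C₂)
R: 248+83 = 331 → 255
G: 134+149 = 283 → 255
B: 253+202 = 455 → 255
= RGB(255, 255, 255)


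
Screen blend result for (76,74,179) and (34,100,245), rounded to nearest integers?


Screen: C = 255 - (255-A)×(255-B)/255, rounded to nearest integer
R: 255 - (255-76)×(255-34)/255 = 255 - 39559/255 ≈ 255 - 155.133 = 99.867 → 100
G: 255 - (255-74)×(255-100)/255 = 255 - 28055/255 ≈ 255 - 110.020 = 144.980 → 145
B: 255 - (255-179)×(255-245)/255 = 255 - 760/255 ≈ 255 - 2.980 = 252.020 → 252
= RGB(100, 145, 252)


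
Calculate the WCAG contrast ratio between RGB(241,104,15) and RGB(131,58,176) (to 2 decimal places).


Linearize each sRGB channel c=v/255: c/12.92 if c ≤ 0.04045 else ((c+0.055)/1.055)^2.4
L = 0.2126×R_lin + 0.7152×G_lin + 0.0722×B_lin
Color 1 (241,104,15):
  R=241: 241/255≈0.9451 > 0.04045 → ((0.9451+0.055)/1.055)^2.4 ≈ 0.87962
  G=104: 104/255≈0.4078 > 0.04045 → ((0.4078+0.055)/1.055)^2.4 ≈ 0.13843
  B=15: 15/255≈0.0588 > 0.04045 → ((0.0588+0.055)/1.055)^2.4 ≈ 0.00478
  L1 = 0.2126×0.87962 + 0.7152×0.13843 + 0.0722×0.00478 ≈ 0.28636
Color 2 (131,58,176):
  R=131: 131/255≈0.5137 > 0.04045 → ((0.5137+0.055)/1.055)^2.4 ≈ 0.22697
  G=58: 58/255≈0.2275 > 0.04045 → ((0.2275+0.055)/1.055)^2.4 ≈ 0.04231
  B=176: 176/255≈0.6902 > 0.04045 → ((0.6902+0.055)/1.055)^2.4 ≈ 0.43415
  L2 = 0.2126×0.22697 + 0.7152×0.04231 + 0.0722×0.43415 ≈ 0.10986
Lighter = 0.28636, Darker = 0.10986
Ratio = (L_lighter + 0.05) / (L_darker + 0.05)
Ratio = (0.28636 + 0.05) / (0.10986 + 0.05) = 0.33636 / 0.15986 ≈ 2.1041
Ratio ≈ 2.10:1


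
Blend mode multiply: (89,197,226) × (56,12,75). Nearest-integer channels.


Multiply: C = A×B/255, rounded to nearest integer
R: 89×56/255 = 4984/255 ≈ 19.545 → 20
G: 197×12/255 = 2364/255 ≈ 9.271 → 9
B: 226×75/255 = 16950/255 ≈ 66.471 → 66
= RGB(20, 9, 66)


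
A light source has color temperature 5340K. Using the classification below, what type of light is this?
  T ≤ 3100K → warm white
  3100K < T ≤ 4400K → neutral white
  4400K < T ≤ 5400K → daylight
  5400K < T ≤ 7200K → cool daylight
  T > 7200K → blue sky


Temperature: 5340K
4400K < 5340K ≤ 5400K → daylight
Classification: daylight


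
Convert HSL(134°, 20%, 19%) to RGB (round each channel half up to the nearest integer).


H=134°, S=0.20, L=0.19
C = (1-|2L-1|)×S = (1-|-0.62|)×0.20 = 0.076
H' = H/60 = 134/60 ≈ 2.2333; X = C×(1-|H' mod 2 - 1|) ≈ 0.0177
m = L - C/2 = 0.19 - 0.038 = 0.152
Sector ⌊H'⌋ = 2 → (R',G',B') = (0.0, 0.076, ≈0.0177)
RGB = ((R'+m)×255, (G'+m)×255, (B'+m)×255) = (38.76, 58.14, 43.282)
Round half up → RGB(39, 58, 43)


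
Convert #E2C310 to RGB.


E2 → 226 (R)
C3 → 195 (G)
10 → 16 (B)
= RGB(226, 195, 16)


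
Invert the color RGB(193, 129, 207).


Invert: (255-R, 255-G, 255-B)
R: 255-193 = 62
G: 255-129 = 126
B: 255-207 = 48
= RGB(62, 126, 48)
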